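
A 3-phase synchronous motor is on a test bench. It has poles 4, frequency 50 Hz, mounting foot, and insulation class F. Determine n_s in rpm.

n_s = 120f/p = 120×50/4 = 1500 rpm

1500 rpm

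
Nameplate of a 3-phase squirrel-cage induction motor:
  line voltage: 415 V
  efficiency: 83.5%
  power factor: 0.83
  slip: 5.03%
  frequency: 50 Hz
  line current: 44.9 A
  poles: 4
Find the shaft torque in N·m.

150 N·m

P_in = √3·V·I·cosφ = 1.732 × 415 × 44.9 × 0.83 = 26787 W
P_out = η·P_in = 0.835 × 26787 = 22367 W
n_s = 120×50/4 = 1500 rpm; n = 1500×(1−0.0503) = 1425 rpm
ω = 2π×1425/60 = 149.2 rad/s
τ = P_out/ω = 22367/149.2 = 150 N·m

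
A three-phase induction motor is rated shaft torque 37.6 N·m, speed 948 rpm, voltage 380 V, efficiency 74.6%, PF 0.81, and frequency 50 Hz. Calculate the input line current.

ω = 2π×948/60 = 99.27 rad/s; P_out = τω = 37.6 × 99.27 = 3733 W
P_in = P_out / η = 3733 / 0.746 = 5004 W
I_L = P_in / (√3·V_L·cosφ) = 5004 / (1.732 × 380 × 0.81) = 9.39 A

9.39 A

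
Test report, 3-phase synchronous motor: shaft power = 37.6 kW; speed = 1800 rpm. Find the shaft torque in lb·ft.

ω = 2π × 1800/60 = 188.5 rad/s
τ = P/ω = 37600/188.5 = 199.5 N·m
In lb·ft: 199.5/1.356 = 147 lb·ft

147 lb·ft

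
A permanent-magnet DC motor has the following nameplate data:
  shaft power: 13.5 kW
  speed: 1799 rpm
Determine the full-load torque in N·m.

ω = 2π × 1799/60 = 188.4 rad/s
τ = P/ω = 13500/188.4 = 71.7 N·m

71.7 N·m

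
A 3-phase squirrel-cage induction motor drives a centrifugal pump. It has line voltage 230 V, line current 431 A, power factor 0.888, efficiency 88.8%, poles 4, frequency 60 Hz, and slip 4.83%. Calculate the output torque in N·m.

P_in = √3·V·I·cosφ = 1.732 × 230 × 431 × 0.888 = 152464 W
P_out = η·P_in = 0.888 × 152464 = 135388 W
n_s = 120×60/4 = 1800 rpm; n = 1800×(1−0.0483) = 1713 rpm
ω = 2π×1713/60 = 179.4 rad/s
τ = P_out/ω = 135388/179.4 = 755 N·m

755 N·m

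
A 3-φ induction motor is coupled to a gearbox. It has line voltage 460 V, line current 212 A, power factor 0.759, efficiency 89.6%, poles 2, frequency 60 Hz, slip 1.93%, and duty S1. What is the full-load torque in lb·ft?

P_in = √3·V·I·cosφ = 1.732 × 460 × 212 × 0.759 = 128199 W
P_out = η·P_in = 0.896 × 128199 = 114866 W
n_s = 120×60/2 = 3600 rpm; n = 3600×(1−0.0193) = 3531 rpm
ω = 2π×3531/60 = 369.8 rad/s
τ = P_out/ω = 114866/369.8 = 310.6 N·m
In lb·ft: 310.6/1.356 = 229 lb·ft

229 lb·ft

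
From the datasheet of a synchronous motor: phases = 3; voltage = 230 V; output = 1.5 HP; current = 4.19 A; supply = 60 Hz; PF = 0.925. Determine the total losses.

P_in = √3·V·I·cosφ = 1.732×230×4.19×0.925 = 1544 W
P_out = 1.5×746 = 1119 W
Losses = P_in − P_out = 1544 − 1119 = 425 W

425 W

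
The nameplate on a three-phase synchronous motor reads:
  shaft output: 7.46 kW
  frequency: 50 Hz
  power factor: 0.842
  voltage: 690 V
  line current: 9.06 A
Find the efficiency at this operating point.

P_out = 7.46 kW = 7460 W
P_in = √3·V_L·I_L·cosφ = 1.732 × 690 × 9.06 × 0.842 = 9117 W
η = P_out / P_in = 7460 / 9117 = 0.818 = 81.8%

81.8 %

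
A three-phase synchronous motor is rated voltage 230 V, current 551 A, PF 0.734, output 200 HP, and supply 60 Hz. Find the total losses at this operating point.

11.9 kW

P_in = √3·V·I·cosφ = 1.732×230×551×0.734 = 161110 W
P_out = 200×746 = 149200 W
Losses = P_in − P_out = 161110 − 149200 = 11910 W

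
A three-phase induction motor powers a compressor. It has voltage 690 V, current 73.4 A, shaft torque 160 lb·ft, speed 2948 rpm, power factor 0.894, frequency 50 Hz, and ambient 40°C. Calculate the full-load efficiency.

τ = 160 lb·ft × 1.356 = 217 N·m
ω = 2π × 2948/60 = 308.7 rad/s; P_out = τω = 217 × 308.7 = 66988 W
P_in = √3·V_L·I_L·cosφ = 1.732 × 690 × 73.4 × 0.894 = 78421 W
η = P_out / P_in = 66988 / 78421 = 0.854 = 85.4%

85.4 %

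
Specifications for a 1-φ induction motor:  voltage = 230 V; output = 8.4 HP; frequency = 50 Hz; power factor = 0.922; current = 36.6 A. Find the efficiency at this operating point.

80.7 %

P_out = 8.4 × 746 = 6266 W
P_in = V·I·cosφ = 230 × 36.6 × 0.922 = 7761 W
η = P_out / P_in = 6266 / 7761 = 0.807 = 80.7%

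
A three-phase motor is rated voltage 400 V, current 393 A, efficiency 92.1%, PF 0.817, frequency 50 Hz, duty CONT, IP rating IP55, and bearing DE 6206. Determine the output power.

P_in = √3·V·I·cosφ = 1.732 × 400 × 393 × 0.817 = 222445 W
P_out = η·P_in = 0.921 × 222445 = 204872 W

205 kW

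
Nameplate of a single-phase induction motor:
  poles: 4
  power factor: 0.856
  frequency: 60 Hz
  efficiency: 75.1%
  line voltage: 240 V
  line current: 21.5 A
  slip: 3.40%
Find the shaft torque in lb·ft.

P_in = V·I·cosφ = 240 × 21.5 × 0.856 = 4417 W
P_out = η·P_in = 0.751 × 4417 = 3317 W
n_s = 120×60/4 = 1800 rpm; n = 1800×(1−0.034) = 1739 rpm
ω = 2π×1739/60 = 182.1 rad/s
τ = P_out/ω = 3317/182.1 = 18.22 N·m
In lb·ft: 18.22/1.356 = 13.4 lb·ft

13.4 lb·ft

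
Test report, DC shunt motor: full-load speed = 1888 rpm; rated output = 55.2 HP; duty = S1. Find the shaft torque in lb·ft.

154 lb·ft

P_out = 55.2 × 746 = 41179 W
ω = 2π × 1888/60 = 197.7 rad/s
τ = P_out/ω = 41179/197.7 = 208.3 N·m
In lb·ft: 208.3/1.356 = 154 lb·ft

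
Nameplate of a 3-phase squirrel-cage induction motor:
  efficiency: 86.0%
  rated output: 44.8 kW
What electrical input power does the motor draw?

P_out = 44800 W
P_in = P_out/η = 44800/0.86 = 52093 W = 52.1 kW

52.1 kW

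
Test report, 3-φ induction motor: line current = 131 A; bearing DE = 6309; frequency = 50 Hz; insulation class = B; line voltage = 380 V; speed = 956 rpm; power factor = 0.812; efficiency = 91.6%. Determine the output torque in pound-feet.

P_in = √3·V·I·cosφ = 1.732 × 380 × 131 × 0.812 = 70010 W
P_out = η·P_in = 0.916 × 70010 = 64129 W
n = 956 rpm
ω = 2π×956/60 = 100.1 rad/s
τ = P_out/ω = 64129/100.1 = 640.6 N·m
In lb·ft: 640.6/1.356 = 472 lb·ft

472 lb·ft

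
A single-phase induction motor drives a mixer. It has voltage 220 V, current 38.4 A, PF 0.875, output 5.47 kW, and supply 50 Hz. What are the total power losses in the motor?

1920 W

P_in = V·I·cosφ = 220×38.4×0.875 = 7392 W
P_out = 5470 W
Losses = P_in − P_out = 7392 − 5470 = 1922 W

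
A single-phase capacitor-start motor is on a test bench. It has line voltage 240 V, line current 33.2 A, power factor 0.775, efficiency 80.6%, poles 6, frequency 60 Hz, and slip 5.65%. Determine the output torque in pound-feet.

31 lb·ft

P_in = V·I·cosφ = 240 × 33.2 × 0.775 = 6175 W
P_out = η·P_in = 0.806 × 6175 = 4977 W
n_s = 120×60/6 = 1200 rpm; n = 1200×(1−0.0565) = 1132 rpm
ω = 2π×1132/60 = 118.5 rad/s
τ = P_out/ω = 4977/118.5 = 42 N·m
In lb·ft: 42/1.356 = 31 lb·ft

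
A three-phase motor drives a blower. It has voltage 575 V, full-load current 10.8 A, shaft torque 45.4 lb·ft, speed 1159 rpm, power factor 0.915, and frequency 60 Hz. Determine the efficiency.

τ = 45.4 lb·ft × 1.356 = 61.56 N·m
ω = 2π × 1159/60 = 121.4 rad/s; P_out = τω = 61.56 × 121.4 = 7473 W
P_in = √3·V_L·I_L·cosφ = 1.732 × 575 × 10.8 × 0.915 = 9841 W
η = P_out / P_in = 7473 / 9841 = 0.759 = 75.9%

75.9 %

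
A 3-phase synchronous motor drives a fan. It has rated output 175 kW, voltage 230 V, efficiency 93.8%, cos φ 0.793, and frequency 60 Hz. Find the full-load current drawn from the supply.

P_out = 175 kW = 175000 W
P_in = P_out / η = 175000 / 0.938 = 186567 W
I_L = P_in / (√3·V_L·cosφ) = 186567 / (1.732 × 230 × 0.793) = 591 A

591 A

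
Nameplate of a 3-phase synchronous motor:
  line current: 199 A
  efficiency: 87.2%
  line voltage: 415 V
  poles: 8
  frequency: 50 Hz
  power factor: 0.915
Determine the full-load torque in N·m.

1450 N·m

P_in = √3·V·I·cosφ = 1.732 × 415 × 199 × 0.915 = 130879 W
P_out = η·P_in = 0.872 × 130879 = 114126 W
n = n_s = 120×50/8 = 750 rpm (synchronous)
ω = 2π×750/60 = 78.54 rad/s
τ = P_out/ω = 114126/78.54 = 1450 N·m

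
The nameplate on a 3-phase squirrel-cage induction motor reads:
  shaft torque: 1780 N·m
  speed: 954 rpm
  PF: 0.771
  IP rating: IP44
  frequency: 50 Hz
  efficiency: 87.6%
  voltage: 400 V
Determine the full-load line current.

ω = 2π×954/60 = 99.9 rad/s; P_out = τω = 1780 × 99.9 = 177822 W
P_in = P_out / η = 177822 / 0.876 = 202993 W
I_L = P_in / (√3·V_L·cosφ) = 202993 / (1.732 × 400 × 0.771) = 380 A

380 A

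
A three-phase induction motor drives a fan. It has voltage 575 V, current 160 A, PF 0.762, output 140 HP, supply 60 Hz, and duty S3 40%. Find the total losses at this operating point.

P_in = √3·V·I·cosφ = 1.732×575×160×0.762 = 121420 W
P_out = 140×746 = 104440 W
Losses = P_in − P_out = 121420 − 104440 = 16980 W

17000 W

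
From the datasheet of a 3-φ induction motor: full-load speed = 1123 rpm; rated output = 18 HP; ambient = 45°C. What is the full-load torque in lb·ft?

P_out = 18 × 746 = 13428 W
ω = 2π × 1123/60 = 117.6 rad/s
τ = P_out/ω = 13428/117.6 = 114.2 N·m
In lb·ft: 114.2/1.356 = 84.2 lb·ft

84.2 lb·ft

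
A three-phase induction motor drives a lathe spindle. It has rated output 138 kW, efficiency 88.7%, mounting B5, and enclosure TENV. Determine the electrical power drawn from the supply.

156 kW

P_out = 138000 W
P_in = P_out/η = 138000/0.887 = 155581 W = 156 kW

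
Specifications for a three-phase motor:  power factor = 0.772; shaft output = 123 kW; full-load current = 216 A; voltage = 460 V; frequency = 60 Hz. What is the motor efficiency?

P_out = 123 kW = 123000 W
P_in = √3·V_L·I_L·cosφ = 1.732 × 460 × 216 × 0.772 = 132855 W
η = P_out / P_in = 123000 / 132855 = 0.926 = 92.6%

92.6 %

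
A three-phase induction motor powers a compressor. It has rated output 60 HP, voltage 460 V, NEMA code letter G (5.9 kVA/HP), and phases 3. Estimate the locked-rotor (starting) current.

444 A

S_LR = 5.9 × 60 = 354 kVA
I_LR = S_LR/(√3·V_L) = 354000/(1.732×460) = 444 A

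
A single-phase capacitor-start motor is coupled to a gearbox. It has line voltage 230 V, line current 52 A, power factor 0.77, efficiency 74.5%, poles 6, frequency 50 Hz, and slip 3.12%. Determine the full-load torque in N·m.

67.6 N·m

P_in = V·I·cosφ = 230 × 52 × 0.77 = 9209 W
P_out = η·P_in = 0.745 × 9209 = 6861 W
n_s = 120×50/6 = 1000 rpm; n = 1000×(1−0.0312) = 969 rpm
ω = 2π×969/60 = 101.5 rad/s
τ = P_out/ω = 6861/101.5 = 67.6 N·m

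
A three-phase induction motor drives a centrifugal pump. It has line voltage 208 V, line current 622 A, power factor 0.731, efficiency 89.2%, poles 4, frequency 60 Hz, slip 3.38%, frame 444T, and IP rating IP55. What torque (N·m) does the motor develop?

802 N·m

P_in = √3·V·I·cosφ = 1.732 × 208 × 622 × 0.731 = 163802 W
P_out = η·P_in = 0.892 × 163802 = 146111 W
n_s = 120×60/4 = 1800 rpm; n = 1800×(1−0.0338) = 1739 rpm
ω = 2π×1739/60 = 182.1 rad/s
τ = P_out/ω = 146111/182.1 = 802 N·m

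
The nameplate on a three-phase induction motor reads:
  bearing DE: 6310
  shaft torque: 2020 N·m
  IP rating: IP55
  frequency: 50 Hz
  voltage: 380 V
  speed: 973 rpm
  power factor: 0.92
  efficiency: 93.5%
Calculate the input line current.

364 A

ω = 2π×973/60 = 101.9 rad/s; P_out = τω = 2020 × 101.9 = 205838 W
P_in = P_out / η = 205838 / 0.935 = 220148 W
I_L = P_in / (√3·V_L·cosφ) = 220148 / (1.732 × 380 × 0.92) = 364 A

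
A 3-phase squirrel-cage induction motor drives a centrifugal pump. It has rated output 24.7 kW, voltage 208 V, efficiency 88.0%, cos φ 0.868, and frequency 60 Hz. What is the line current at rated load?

89.8 A

P_out = 24.7 kW = 24700 W
P_in = P_out / η = 24700 / 0.880 = 28068 W
I_L = P_in / (√3·V_L·cosφ) = 28068 / (1.732 × 208 × 0.868) = 89.8 A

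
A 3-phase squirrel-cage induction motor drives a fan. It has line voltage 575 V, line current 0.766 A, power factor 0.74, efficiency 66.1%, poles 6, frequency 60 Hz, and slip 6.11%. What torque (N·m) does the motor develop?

P_in = √3·V·I·cosφ = 1.732 × 575 × 0.766 × 0.74 = 565 W
P_out = η·P_in = 0.661 × 565 = 373 W
n_s = 120×60/6 = 1200 rpm; n = 1200×(1−0.0611) = 1127 rpm
ω = 2π×1127/60 = 118 rad/s
τ = P_out/ω = 373/118 = 3.16 N·m

3.16 N·m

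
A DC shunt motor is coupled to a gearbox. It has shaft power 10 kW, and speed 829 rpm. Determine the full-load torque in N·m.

115 N·m

ω = 2π × 829/60 = 86.81 rad/s
τ = P/ω = 10000/86.81 = 115 N·m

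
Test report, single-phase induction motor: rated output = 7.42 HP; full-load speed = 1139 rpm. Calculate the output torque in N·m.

P_out = 7.42 × 746 = 5535 W
ω = 2π × 1139/60 = 119.3 rad/s
τ = P_out/ω = 5535/119.3 = 46.4 N·m

46.4 N·m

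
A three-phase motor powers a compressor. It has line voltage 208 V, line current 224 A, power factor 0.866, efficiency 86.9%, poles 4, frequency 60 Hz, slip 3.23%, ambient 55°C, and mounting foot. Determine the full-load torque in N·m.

P_in = √3·V·I·cosφ = 1.732 × 208 × 224 × 0.866 = 69884 W
P_out = η·P_in = 0.869 × 69884 = 60729 W
n_s = 120×60/4 = 1800 rpm; n = 1800×(1−0.0323) = 1742 rpm
ω = 2π×1742/60 = 182.4 rad/s
τ = P_out/ω = 60729/182.4 = 333 N·m

333 N·m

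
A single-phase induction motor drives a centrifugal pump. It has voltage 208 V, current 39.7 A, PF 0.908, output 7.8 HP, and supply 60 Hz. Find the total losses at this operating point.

P_in = V·I·cosφ = 208×39.7×0.908 = 7498 W
P_out = 7.8×746 = 5819 W
Losses = P_in − P_out = 7498 − 5819 = 1679 W

1680 W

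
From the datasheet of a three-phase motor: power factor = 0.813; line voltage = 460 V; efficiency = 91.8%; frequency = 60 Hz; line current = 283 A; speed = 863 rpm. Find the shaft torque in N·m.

P_in = √3·V·I·cosφ = 1.732 × 460 × 283 × 0.813 = 183309 W
P_out = η·P_in = 0.918 × 183309 = 168278 W
n = 863 rpm
ω = 2π×863/60 = 90.37 rad/s
τ = P_out/ω = 168278/90.37 = 1860 N·m

1860 N·m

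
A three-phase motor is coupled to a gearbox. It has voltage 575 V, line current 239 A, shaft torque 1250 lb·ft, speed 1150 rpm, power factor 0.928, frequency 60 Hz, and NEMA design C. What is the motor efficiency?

τ = 1250 lb·ft × 1.356 = 1695 N·m
ω = 2π × 1150/60 = 120.4 rad/s; P_out = τω = 1695 × 120.4 = 204078 W
P_in = √3·V_L·I_L·cosφ = 1.732 × 575 × 239 × 0.928 = 220883 W
η = P_out / P_in = 204078 / 220883 = 0.924 = 92.4%

92.4 %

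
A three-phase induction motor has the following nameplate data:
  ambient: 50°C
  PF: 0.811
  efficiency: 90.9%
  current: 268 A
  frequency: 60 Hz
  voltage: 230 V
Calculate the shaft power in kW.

78.7 kW

P_in = √3·V·I·cosφ = 1.732 × 230 × 268 × 0.811 = 86583 W
P_out = η·P_in = 0.909 × 86583 = 78704 W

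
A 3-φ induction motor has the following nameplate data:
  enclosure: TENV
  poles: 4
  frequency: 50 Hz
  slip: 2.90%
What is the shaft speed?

1456 rpm

n_s = 120f/p = 120×50/4 = 1500 rpm
n = n_s(1 − s) = 1500 × (1 − 0.029) = 1456 rpm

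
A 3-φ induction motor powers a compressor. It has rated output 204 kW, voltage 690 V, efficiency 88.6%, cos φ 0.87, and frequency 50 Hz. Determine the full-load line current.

221 A

P_out = 204 kW = 204000 W
P_in = P_out / η = 204000 / 0.886 = 230248 W
I_L = P_in / (√3·V_L·cosφ) = 230248 / (1.732 × 690 × 0.87) = 221 A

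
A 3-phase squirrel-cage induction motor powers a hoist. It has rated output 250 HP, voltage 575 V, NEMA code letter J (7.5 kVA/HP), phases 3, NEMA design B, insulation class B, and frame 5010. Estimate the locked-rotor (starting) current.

S_LR = 7.5 × 250 = 1875 kVA
I_LR = S_LR/(√3·V_L) = 1875000/(1.732×575) = 1880 A

1880 A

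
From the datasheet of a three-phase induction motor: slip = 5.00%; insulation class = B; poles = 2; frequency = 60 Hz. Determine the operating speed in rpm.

n_s = 120f/p = 120×60/2 = 3600 rpm
n = n_s(1 − s) = 3600 × (1 − 0.05) = 3420 rpm

3420 rpm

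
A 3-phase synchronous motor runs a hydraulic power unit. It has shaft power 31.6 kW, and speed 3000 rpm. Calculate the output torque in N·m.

101 N·m

ω = 2π × 3000/60 = 314.2 rad/s
τ = P/ω = 31600/314.2 = 101 N·m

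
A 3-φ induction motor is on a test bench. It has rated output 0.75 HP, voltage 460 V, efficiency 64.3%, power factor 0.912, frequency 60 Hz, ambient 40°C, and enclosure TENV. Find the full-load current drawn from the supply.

1.2 A

P_out = 0.75 × 746 = 560 W
P_in = P_out / η = 560 / 0.643 = 871 W
I_L = P_in / (√3·V_L·cosφ) = 871 / (1.732 × 460 × 0.912) = 1.2 A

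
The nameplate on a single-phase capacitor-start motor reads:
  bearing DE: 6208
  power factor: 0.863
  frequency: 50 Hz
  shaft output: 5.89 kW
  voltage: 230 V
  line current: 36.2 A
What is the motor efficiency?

82.0 %

P_out = 5.89 kW = 5890 W
P_in = V·I·cosφ = 230 × 36.2 × 0.863 = 7185 W
η = P_out / P_in = 5890 / 7185 = 0.820 = 82.0%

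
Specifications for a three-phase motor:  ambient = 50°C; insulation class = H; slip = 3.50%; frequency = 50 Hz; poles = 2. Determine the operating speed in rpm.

n_s = 120f/p = 120×50/2 = 3000 rpm
n = n_s(1 − s) = 3000 × (1 − 0.035) = 2895 rpm

2895 rpm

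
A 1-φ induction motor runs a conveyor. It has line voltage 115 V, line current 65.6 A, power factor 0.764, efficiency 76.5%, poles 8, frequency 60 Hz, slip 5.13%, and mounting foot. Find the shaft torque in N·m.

49.3 N·m

P_in = V·I·cosφ = 115 × 65.6 × 0.764 = 5764 W
P_out = η·P_in = 0.765 × 5764 = 4409 W
n_s = 120×60/8 = 900 rpm; n = 900×(1−0.0513) = 854 rpm
ω = 2π×854/60 = 89.43 rad/s
τ = P_out/ω = 4409/89.43 = 49.3 N·m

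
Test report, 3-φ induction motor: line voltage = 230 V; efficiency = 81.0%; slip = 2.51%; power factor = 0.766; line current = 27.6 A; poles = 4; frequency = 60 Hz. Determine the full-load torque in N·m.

P_in = √3·V·I·cosφ = 1.732 × 230 × 27.6 × 0.766 = 8422 W
P_out = η·P_in = 0.81 × 8422 = 6822 W
n_s = 120×60/4 = 1800 rpm; n = 1800×(1−0.0251) = 1755 rpm
ω = 2π×1755/60 = 183.8 rad/s
τ = P_out/ω = 6822/183.8 = 37.1 N·m

37.1 N·m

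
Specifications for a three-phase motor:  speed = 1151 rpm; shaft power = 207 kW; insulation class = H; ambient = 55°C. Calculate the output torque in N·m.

1720 N·m

ω = 2π × 1151/60 = 120.5 rad/s
τ = P/ω = 207000/120.5 = 1720 N·m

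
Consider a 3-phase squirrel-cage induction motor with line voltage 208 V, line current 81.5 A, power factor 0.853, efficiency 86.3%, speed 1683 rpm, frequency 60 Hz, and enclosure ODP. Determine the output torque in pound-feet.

P_in = √3·V·I·cosφ = 1.732 × 208 × 81.5 × 0.853 = 25045 W
P_out = η·P_in = 0.863 × 25045 = 21614 W
n = 1683 rpm
ω = 2π×1683/60 = 176.2 rad/s
τ = P_out/ω = 21614/176.2 = 122.7 N·m
In lb·ft: 122.7/1.356 = 90.5 lb·ft

90.5 lb·ft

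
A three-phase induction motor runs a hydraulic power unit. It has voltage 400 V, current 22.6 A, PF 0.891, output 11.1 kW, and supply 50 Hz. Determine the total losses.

P_in = √3·V·I·cosφ = 1.732×400×22.6×0.891 = 13951 W
P_out = 11100 W
Losses = P_in − P_out = 13951 − 11100 = 2851 W

2850 W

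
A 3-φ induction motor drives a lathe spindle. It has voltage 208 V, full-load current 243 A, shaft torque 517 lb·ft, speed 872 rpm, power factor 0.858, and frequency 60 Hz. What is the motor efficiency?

τ = 517 lb·ft × 1.356 = 701.1 N·m
ω = 2π × 872/60 = 91.32 rad/s; P_out = τω = 701.1 × 91.32 = 64024 W
P_in = √3·V_L·I_L·cosφ = 1.732 × 208 × 243 × 0.858 = 75111 W
η = P_out / P_in = 64024 / 75111 = 0.852 = 85.2%

85.2 %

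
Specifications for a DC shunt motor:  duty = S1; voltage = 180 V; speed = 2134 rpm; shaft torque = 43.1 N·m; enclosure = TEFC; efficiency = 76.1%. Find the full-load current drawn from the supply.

70.3 A

ω = 2π×2134/60 = 223.5 rad/s; P_out = τω = 43.1 × 223.5 = 9633 W
P_in = P_out / η = 9633 / 0.761 = 12658 W
I = P_in / V = 12658 / 180 = 70.3 A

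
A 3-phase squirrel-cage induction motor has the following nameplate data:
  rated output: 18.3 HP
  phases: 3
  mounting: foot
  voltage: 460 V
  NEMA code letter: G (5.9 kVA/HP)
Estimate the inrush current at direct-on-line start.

S_LR = 5.9 × 18.3 = 107.97 kVA
I_LR = S_LR/(√3·V_L) = 107970/(1.732×460) = 136 A

136 A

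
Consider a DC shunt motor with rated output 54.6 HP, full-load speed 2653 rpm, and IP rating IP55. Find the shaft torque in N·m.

P_out = 54.6 × 746 = 40732 W
ω = 2π × 2653/60 = 277.8 rad/s
τ = P_out/ω = 40732/277.8 = 147 N·m

147 N·m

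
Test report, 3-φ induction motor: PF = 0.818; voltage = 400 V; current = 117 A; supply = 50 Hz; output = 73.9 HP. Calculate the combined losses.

P_in = √3·V·I·cosφ = 1.732×400×117×0.818 = 66305 W
P_out = 73.9×746 = 55129 W
Losses = P_in − P_out = 66305 − 55129 = 11176 W

11.2 kW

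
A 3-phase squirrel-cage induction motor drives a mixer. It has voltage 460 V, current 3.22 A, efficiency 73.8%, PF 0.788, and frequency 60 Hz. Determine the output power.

1.49 kW

P_in = √3·V·I·cosφ = 1.732 × 460 × 3.22 × 0.788 = 2022 W
P_out = η·P_in = 0.738 × 2022 = 1492 W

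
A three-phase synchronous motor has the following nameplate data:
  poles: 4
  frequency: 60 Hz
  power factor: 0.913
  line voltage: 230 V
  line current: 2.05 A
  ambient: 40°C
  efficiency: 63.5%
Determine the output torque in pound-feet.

P_in = √3·V·I·cosφ = 1.732 × 230 × 2.05 × 0.913 = 746 W
P_out = η·P_in = 0.635 × 746 = 474 W
n = n_s = 120×60/4 = 1800 rpm (synchronous)
ω = 2π×1800/60 = 188.5 rad/s
τ = P_out/ω = 474/188.5 = 2.515 N·m
In lb·ft: 2.515/1.356 = 1.85 lb·ft

1.85 lb·ft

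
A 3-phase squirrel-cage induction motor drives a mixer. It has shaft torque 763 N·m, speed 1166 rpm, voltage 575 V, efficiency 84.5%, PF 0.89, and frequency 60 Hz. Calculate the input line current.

124 A

ω = 2π×1166/60 = 122.1 rad/s; P_out = τω = 763 × 122.1 = 93162 W
P_in = P_out / η = 93162 / 0.845 = 110251 W
I_L = P_in / (√3·V_L·cosφ) = 110251 / (1.732 × 575 × 0.89) = 124 A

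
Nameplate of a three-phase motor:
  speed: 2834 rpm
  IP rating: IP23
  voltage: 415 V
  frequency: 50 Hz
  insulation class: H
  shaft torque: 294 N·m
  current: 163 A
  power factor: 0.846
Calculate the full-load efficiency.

88.0 %

ω = 2π × 2834/60 = 296.8 rad/s; P_out = τω = 294 × 296.8 = 87259 W
P_in = √3·V_L·I_L·cosφ = 1.732 × 415 × 163 × 0.846 = 99118 W
η = P_out / P_in = 87259 / 99118 = 0.880 = 88.0%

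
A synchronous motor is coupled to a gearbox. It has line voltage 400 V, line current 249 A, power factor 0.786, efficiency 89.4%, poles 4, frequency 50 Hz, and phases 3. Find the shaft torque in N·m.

P_in = √3·V·I·cosφ = 1.732 × 400 × 249 × 0.786 = 135591 W
P_out = η·P_in = 0.894 × 135591 = 121218 W
n = n_s = 120×50/4 = 1500 rpm (synchronous)
ω = 2π×1500/60 = 157.1 rad/s
τ = P_out/ω = 121218/157.1 = 772 N·m

772 N·m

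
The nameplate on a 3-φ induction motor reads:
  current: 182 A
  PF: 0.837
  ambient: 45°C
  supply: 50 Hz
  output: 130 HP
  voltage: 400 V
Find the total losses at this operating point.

8.56 kW

P_in = √3·V·I·cosφ = 1.732×400×182×0.837 = 105537 W
P_out = 130×746 = 96980 W
Losses = P_in − P_out = 105537 − 96980 = 8557 W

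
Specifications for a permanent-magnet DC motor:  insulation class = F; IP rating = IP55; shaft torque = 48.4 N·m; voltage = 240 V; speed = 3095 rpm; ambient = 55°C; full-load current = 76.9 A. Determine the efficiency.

ω = 2π × 3095/60 = 324.1 rad/s; P_out = τω = 48.4 × 324.1 = 15686 W
P_in = V·I = 240 × 76.9 = 18456 W
η = P_out / P_in = 15686 / 18456 = 0.850 = 85.0%

85.0 %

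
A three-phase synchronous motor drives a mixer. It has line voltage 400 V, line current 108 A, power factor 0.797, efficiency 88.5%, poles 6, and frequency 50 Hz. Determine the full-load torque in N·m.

504 N·m

P_in = √3·V·I·cosφ = 1.732 × 400 × 108 × 0.797 = 59633 W
P_out = η·P_in = 0.885 × 59633 = 52775 W
n = n_s = 120×50/6 = 1000 rpm (synchronous)
ω = 2π×1000/60 = 104.7 rad/s
τ = P_out/ω = 52775/104.7 = 504 N·m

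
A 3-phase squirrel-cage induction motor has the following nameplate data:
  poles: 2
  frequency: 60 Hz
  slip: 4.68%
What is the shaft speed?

n_s = 120f/p = 120×60/2 = 3600 rpm
n = n_s(1 − s) = 3600 × (1 − 0.0468) = 3432 rpm

3432 rpm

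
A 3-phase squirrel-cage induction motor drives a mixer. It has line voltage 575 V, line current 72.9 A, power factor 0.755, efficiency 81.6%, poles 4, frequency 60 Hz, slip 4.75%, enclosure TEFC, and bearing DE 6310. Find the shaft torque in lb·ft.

P_in = √3·V·I·cosφ = 1.732 × 575 × 72.9 × 0.755 = 54814 W
P_out = η·P_in = 0.816 × 54814 = 44728 W
n_s = 120×60/4 = 1800 rpm; n = 1800×(1−0.0475) = 1715 rpm
ω = 2π×1715/60 = 179.6 rad/s
τ = P_out/ω = 44728/179.6 = 249 N·m
In lb·ft: 249/1.356 = 184 lb·ft

184 lb·ft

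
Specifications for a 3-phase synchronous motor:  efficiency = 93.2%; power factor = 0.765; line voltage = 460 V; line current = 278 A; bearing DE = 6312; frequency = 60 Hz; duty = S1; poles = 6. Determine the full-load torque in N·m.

P_in = √3·V·I·cosφ = 1.732 × 460 × 278 × 0.765 = 169438 W
P_out = η·P_in = 0.932 × 169438 = 157916 W
n = n_s = 120×60/6 = 1200 rpm (synchronous)
ω = 2π×1200/60 = 125.7 rad/s
τ = P_out/ω = 157916/125.7 = 1260 N·m

1260 N·m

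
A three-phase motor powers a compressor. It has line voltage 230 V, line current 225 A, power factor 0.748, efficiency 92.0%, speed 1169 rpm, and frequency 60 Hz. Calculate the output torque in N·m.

504 N·m

P_in = √3·V·I·cosφ = 1.732 × 230 × 225 × 0.748 = 67044 W
P_out = η·P_in = 0.92 × 67044 = 61680 W
n = 1169 rpm
ω = 2π×1169/60 = 122.4 rad/s
τ = P_out/ω = 61680/122.4 = 504 N·m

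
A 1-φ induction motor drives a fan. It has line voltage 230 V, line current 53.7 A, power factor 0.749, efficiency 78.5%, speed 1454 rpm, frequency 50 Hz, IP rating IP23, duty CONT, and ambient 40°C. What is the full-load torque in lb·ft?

35.2 lb·ft

P_in = V·I·cosφ = 230 × 53.7 × 0.749 = 9251 W
P_out = η·P_in = 0.785 × 9251 = 7262 W
n = 1454 rpm
ω = 2π×1454/60 = 152.3 rad/s
τ = P_out/ω = 7262/152.3 = 47.68 N·m
In lb·ft: 47.68/1.356 = 35.2 lb·ft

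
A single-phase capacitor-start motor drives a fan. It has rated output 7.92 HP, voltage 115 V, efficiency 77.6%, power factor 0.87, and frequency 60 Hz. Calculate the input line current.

P_out = 7.92 × 746 = 5908 W
P_in = P_out / η = 5908 / 0.776 = 7613 W
I = P_in / (V·cosφ) = 7613 / (115 × 0.87) = 76.1 A

76.1 A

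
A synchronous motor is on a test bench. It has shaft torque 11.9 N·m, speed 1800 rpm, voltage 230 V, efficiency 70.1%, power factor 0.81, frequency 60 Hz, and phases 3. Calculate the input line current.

ω = 2π×1800/60 = 188.5 rad/s; P_out = τω = 11.9 × 188.5 = 2243 W
P_in = P_out / η = 2243 / 0.701 = 3200 W
I_L = P_in / (√3·V_L·cosφ) = 3200 / (1.732 × 230 × 0.81) = 9.92 A

9.92 A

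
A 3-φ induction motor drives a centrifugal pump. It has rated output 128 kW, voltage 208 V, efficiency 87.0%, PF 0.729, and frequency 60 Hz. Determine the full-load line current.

560 A

P_out = 128 kW = 128000 W
P_in = P_out / η = 128000 / 0.870 = 147126 W
I_L = P_in / (√3·V_L·cosφ) = 147126 / (1.732 × 208 × 0.729) = 560 A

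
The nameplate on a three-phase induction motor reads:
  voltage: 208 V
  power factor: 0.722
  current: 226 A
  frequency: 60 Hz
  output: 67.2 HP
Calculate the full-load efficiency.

P_out = 67.2 × 746 = 50131 W
P_in = √3·V_L·I_L·cosφ = 1.732 × 208 × 226 × 0.722 = 58784 W
η = P_out / P_in = 50131 / 58784 = 0.853 = 85.3%

85.3 %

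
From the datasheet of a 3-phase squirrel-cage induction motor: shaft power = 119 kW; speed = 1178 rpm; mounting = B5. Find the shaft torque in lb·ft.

ω = 2π × 1178/60 = 123.4 rad/s
τ = P/ω = 119000/123.4 = 964.3 N·m
In lb·ft: 964.3/1.356 = 711 lb·ft

711 lb·ft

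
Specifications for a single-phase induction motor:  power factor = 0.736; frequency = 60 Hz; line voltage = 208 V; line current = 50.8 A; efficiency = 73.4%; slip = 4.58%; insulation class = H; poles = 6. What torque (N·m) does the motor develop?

47.6 N·m

P_in = V·I·cosφ = 208 × 50.8 × 0.736 = 7777 W
P_out = η·P_in = 0.734 × 7777 = 5708 W
n_s = 120×60/6 = 1200 rpm; n = 1200×(1−0.0458) = 1145 rpm
ω = 2π×1145/60 = 119.9 rad/s
τ = P_out/ω = 5708/119.9 = 47.6 N·m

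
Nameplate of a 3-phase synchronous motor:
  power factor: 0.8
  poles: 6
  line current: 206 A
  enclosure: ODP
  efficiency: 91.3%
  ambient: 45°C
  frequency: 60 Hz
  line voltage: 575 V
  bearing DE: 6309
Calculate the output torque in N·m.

P_in = √3·V·I·cosφ = 1.732 × 575 × 206 × 0.8 = 164124 W
P_out = η·P_in = 0.913 × 164124 = 149845 W
n = n_s = 120×60/6 = 1200 rpm (synchronous)
ω = 2π×1200/60 = 125.7 rad/s
τ = P_out/ω = 149845/125.7 = 1190 N·m

1190 N·m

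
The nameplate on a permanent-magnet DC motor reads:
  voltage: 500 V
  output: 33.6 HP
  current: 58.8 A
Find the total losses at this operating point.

4.33 kW

P_in = V·I = 500×58.8 = 29400 W
P_out = 33.6×746 = 25066 W
Losses = P_in − P_out = 29400 − 25066 = 4334 W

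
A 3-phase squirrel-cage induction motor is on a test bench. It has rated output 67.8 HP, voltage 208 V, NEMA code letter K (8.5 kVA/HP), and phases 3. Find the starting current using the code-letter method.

S_LR = 8.5 × 67.8 = 576.3 kVA
I_LR = S_LR/(√3·V_L) = 576300/(1.732×208) = 1600 A

1600 A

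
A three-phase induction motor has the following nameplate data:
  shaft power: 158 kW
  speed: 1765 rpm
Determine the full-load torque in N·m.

855 N·m

ω = 2π × 1765/60 = 184.8 rad/s
τ = P/ω = 158000/184.8 = 855 N·m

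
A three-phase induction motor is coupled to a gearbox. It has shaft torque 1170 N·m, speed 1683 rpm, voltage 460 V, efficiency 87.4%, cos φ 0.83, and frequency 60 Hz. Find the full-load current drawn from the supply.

ω = 2π×1683/60 = 176.2 rad/s; P_out = τω = 1170 × 176.2 = 206154 W
P_in = P_out / η = 206154 / 0.874 = 235874 W
I_L = P_in / (√3·V_L·cosφ) = 235874 / (1.732 × 460 × 0.83) = 357 A

357 A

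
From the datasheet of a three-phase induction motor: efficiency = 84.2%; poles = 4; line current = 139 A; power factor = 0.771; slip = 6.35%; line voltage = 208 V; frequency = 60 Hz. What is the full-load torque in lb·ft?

P_in = √3·V·I·cosφ = 1.732 × 208 × 139 × 0.771 = 38608 W
P_out = η·P_in = 0.842 × 38608 = 32508 W
n_s = 120×60/4 = 1800 rpm; n = 1800×(1−0.0635) = 1686 rpm
ω = 2π×1686/60 = 176.6 rad/s
τ = P_out/ω = 32508/176.6 = 184.1 N·m
In lb·ft: 184.1/1.356 = 136 lb·ft

136 lb·ft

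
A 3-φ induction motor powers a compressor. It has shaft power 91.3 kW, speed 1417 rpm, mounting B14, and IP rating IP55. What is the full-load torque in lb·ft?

454 lb·ft

ω = 2π × 1417/60 = 148.4 rad/s
τ = P/ω = 91300/148.4 = 615.2 N·m
In lb·ft: 615.2/1.356 = 454 lb·ft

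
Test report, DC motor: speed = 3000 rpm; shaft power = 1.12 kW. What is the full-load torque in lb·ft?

2.63 lb·ft

ω = 2π × 3000/60 = 314.2 rad/s
τ = P/ω = 1120/314.2 = 3.565 N·m
In lb·ft: 3.565/1.356 = 2.63 lb·ft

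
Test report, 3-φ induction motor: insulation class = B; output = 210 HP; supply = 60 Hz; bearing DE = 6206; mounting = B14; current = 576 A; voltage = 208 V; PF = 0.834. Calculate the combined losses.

P_in = √3·V·I·cosφ = 1.732×208×576×0.834 = 173061 W
P_out = 210×746 = 156660 W
Losses = P_in − P_out = 173061 − 156660 = 16401 W

16.4 kW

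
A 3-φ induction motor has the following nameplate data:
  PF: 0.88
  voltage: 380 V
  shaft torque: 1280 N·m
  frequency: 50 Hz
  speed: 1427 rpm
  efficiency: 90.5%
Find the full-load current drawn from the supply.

ω = 2π×1427/60 = 149.4 rad/s; P_out = τω = 1280 × 149.4 = 191232 W
P_in = P_out / η = 191232 / 0.905 = 211306 W
I_L = P_in / (√3·V_L·cosφ) = 211306 / (1.732 × 380 × 0.88) = 365 A

365 A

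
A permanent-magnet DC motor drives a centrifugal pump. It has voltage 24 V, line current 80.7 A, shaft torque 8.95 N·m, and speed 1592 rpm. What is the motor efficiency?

ω = 2π × 1592/60 = 166.7 rad/s; P_out = τω = 8.95 × 166.7 = 1492 W
P_in = V·I = 24 × 80.7 = 1937 W
η = P_out / P_in = 1492 / 1937 = 0.770 = 77.0%

77.0 %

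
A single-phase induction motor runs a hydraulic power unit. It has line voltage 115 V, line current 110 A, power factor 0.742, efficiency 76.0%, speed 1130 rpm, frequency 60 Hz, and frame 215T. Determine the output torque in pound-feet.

P_in = V·I·cosφ = 115 × 110 × 0.742 = 9386 W
P_out = η·P_in = 0.76 × 9386 = 7133 W
n = 1130 rpm
ω = 2π×1130/60 = 118.3 rad/s
τ = P_out/ω = 7133/118.3 = 60.3 N·m
In lb·ft: 60.3/1.356 = 44.5 lb·ft

44.5 lb·ft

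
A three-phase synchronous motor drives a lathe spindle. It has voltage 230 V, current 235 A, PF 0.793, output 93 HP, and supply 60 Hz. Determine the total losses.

P_in = √3·V·I·cosφ = 1.732×230×235×0.793 = 74236 W
P_out = 93×746 = 69378 W
Losses = P_in − P_out = 74236 − 69378 = 4858 W

4.86 kW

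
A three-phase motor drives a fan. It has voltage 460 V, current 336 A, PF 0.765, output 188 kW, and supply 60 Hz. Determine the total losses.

16800 W

P_in = √3·V·I·cosφ = 1.732×460×336×0.765 = 204789 W
P_out = 188000 W
Losses = P_in − P_out = 204789 − 188000 = 16789 W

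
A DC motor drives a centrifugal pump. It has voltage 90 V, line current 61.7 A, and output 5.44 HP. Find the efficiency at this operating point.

73.1 %

P_out = 5.44 × 746 = 4058 W
P_in = V·I = 90 × 61.7 = 5553 W
η = P_out / P_in = 4058 / 5553 = 0.731 = 73.1%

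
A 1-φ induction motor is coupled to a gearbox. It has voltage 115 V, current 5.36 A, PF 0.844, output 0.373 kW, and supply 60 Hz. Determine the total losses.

P_in = V·I·cosφ = 115×5.36×0.844 = 520 W
P_out = 373 W
Losses = P_in − P_out = 520 − 373 = 147 W

147 W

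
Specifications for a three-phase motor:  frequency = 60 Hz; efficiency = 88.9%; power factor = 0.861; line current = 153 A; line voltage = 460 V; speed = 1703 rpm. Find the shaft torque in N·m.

523 N·m

P_in = √3·V·I·cosφ = 1.732 × 460 × 153 × 0.861 = 104954 W
P_out = η·P_in = 0.889 × 104954 = 93304 W
n = 1703 rpm
ω = 2π×1703/60 = 178.3 rad/s
τ = P_out/ω = 93304/178.3 = 523 N·m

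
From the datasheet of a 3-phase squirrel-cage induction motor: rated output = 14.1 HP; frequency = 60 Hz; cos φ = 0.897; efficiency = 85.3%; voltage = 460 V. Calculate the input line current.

17.3 A

P_out = 14.1 × 746 = 10519 W
P_in = P_out / η = 10519 / 0.853 = 12332 W
I_L = P_in / (√3·V_L·cosφ) = 12332 / (1.732 × 460 × 0.897) = 17.3 A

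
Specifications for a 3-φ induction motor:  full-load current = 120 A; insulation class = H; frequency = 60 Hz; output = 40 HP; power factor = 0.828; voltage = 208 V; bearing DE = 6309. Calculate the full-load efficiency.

P_out = 40 × 746 = 29840 W
P_in = √3·V_L·I_L·cosφ = 1.732 × 208 × 120 × 0.828 = 35795 W
η = P_out / P_in = 29840 / 35795 = 0.834 = 83.4%

83.4 %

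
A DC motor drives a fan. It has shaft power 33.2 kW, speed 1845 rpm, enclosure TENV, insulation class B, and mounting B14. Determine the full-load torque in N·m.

172 N·m

ω = 2π × 1845/60 = 193.2 rad/s
τ = P/ω = 33200/193.2 = 172 N·m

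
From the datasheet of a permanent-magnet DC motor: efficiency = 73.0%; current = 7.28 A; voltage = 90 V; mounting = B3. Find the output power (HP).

P_in = V·I = 90 × 7.28 = 655 W
P_out = η·P_in = 0.73 × 655 = 478 W
= 478/746 = 0.641 HP

0.641 HP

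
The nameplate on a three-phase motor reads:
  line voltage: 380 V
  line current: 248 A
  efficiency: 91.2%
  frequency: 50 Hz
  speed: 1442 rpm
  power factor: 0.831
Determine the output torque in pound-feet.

P_in = √3·V·I·cosφ = 1.732 × 380 × 248 × 0.831 = 135639 W
P_out = η·P_in = 0.912 × 135639 = 123703 W
n = 1442 rpm
ω = 2π×1442/60 = 151 rad/s
τ = P_out/ω = 123703/151 = 819.2 N·m
In lb·ft: 819.2/1.356 = 604 lb·ft

604 lb·ft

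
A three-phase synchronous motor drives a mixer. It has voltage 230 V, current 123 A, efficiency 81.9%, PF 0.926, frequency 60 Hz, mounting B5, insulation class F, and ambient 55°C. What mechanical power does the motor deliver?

P_in = √3·V·I·cosφ = 1.732 × 230 × 123 × 0.926 = 45372 W
P_out = η·P_in = 0.819 × 45372 = 37160 W

37.2 kW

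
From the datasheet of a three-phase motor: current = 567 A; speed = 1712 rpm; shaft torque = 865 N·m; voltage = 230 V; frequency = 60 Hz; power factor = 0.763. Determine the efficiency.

ω = 2π × 1712/60 = 179.3 rad/s; P_out = τω = 865 × 179.3 = 155095 W
P_in = √3·V_L·I_L·cosφ = 1.732 × 230 × 567 × 0.763 = 172339 W
η = P_out / P_in = 155095 / 172339 = 0.900 = 90.0%

90.0 %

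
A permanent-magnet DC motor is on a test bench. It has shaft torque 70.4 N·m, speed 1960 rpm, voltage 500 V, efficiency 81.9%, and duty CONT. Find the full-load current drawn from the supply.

ω = 2π×1960/60 = 205.3 rad/s; P_out = τω = 70.4 × 205.3 = 14453 W
P_in = P_out / η = 14453 / 0.819 = 17647 W
I = P_in / V = 17647 / 500 = 35.3 A

35.3 A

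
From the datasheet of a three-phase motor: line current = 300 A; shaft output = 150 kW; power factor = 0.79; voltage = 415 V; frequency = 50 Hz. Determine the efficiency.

88.1 %

P_out = 150 kW = 150000 W
P_in = √3·V_L·I_L·cosφ = 1.732 × 415 × 300 × 0.79 = 170351 W
η = P_out / P_in = 150000 / 170351 = 0.881 = 88.1%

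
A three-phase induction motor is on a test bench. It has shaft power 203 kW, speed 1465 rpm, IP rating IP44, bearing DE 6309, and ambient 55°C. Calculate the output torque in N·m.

ω = 2π × 1465/60 = 153.4 rad/s
τ = P/ω = 203000/153.4 = 1320 N·m

1320 N·m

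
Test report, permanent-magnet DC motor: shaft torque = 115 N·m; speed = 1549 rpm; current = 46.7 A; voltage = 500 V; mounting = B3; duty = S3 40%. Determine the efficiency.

79.9 %

ω = 2π × 1549/60 = 162.2 rad/s; P_out = τω = 115 × 162.2 = 18653 W
P_in = V·I = 500 × 46.7 = 23350 W
η = P_out / P_in = 18653 / 23350 = 0.799 = 79.9%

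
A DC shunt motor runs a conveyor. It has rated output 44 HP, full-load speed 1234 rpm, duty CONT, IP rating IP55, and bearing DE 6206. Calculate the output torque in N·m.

254 N·m

P_out = 44 × 746 = 32824 W
ω = 2π × 1234/60 = 129.2 rad/s
τ = P_out/ω = 32824/129.2 = 254 N·m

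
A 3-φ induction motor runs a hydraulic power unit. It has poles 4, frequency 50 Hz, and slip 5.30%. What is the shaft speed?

n_s = 120f/p = 120×50/4 = 1500 rpm
n = n_s(1 − s) = 1500 × (1 − 0.053) = 1420 rpm

1420 rpm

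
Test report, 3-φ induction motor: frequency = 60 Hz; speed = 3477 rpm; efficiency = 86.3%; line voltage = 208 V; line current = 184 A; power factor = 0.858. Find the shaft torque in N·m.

135 N·m

P_in = √3·V·I·cosφ = 1.732 × 208 × 184 × 0.858 = 56874 W
P_out = η·P_in = 0.863 × 56874 = 49082 W
n = 3477 rpm
ω = 2π×3477/60 = 364.1 rad/s
τ = P_out/ω = 49082/364.1 = 135 N·m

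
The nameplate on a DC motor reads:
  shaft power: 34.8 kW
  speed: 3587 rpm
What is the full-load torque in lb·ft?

ω = 2π × 3587/60 = 375.6 rad/s
τ = P/ω = 34800/375.6 = 92.65 N·m
In lb·ft: 92.65/1.356 = 68.3 lb·ft

68.3 lb·ft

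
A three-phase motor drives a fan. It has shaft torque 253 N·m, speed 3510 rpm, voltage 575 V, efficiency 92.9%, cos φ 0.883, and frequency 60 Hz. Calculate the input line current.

ω = 2π×3510/60 = 367.6 rad/s; P_out = τω = 253 × 367.6 = 93003 W
P_in = P_out / η = 93003 / 0.929 = 100111 W
I_L = P_in / (√3·V_L·cosφ) = 100111 / (1.732 × 575 × 0.883) = 114 A

114 A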